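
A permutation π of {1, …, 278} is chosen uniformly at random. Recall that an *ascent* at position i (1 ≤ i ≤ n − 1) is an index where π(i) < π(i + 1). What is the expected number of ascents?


Write X = Σ X_I over i = 1, …, 277, with X_I the indicator of one ascent.
There are 277 indicators.
For each fixed i, the pair (π(i), π(i+1)) is a uniformly random ordered pair of distinct values from {1, …, 278}; by symmetry P[π(i) < π(i+1)] = 1/2.
By linearity: E[X] = 277 · (1/2) = (278 − 1) · (1/2) = 277/2 ≈ 138.50000.

E[X] = 277/2 = 138.50000.


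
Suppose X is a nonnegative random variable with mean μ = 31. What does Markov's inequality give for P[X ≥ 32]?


μ = E[X] = 31, a = 32.
Markov: P[X ≥ 32] ≤ μ/a = (31)/32 = 31/32.
Numerically: ≈ 0.968750.
(Since a = 32 > μ = 31.000000, the bound 31/32 is < 1 and informative.)

P[X ≥ 32] ≤ 31/32 ≈ 0.968750.


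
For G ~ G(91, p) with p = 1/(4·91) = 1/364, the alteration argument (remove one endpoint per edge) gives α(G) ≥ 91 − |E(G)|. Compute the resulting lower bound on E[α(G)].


E[|E(G)|] = C(91, 2)·p = 4095 · (1/364) = 45/4.
E[α(G)] ≥ n − E[|E(G)|] = 91 − 45/4 = 319/4.
Numerically: ≈ 79.7500.
(This is only a lower bound; the true E[α(G)] may be larger.)

E[α(G)] ≥ 319/4 ≈ 79.7500.


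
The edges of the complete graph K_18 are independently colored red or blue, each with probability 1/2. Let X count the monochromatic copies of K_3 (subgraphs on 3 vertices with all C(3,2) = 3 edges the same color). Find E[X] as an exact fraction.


Let X = Σ_S X_S over the C(18, 3) = 816 subsets S of size 3, where X_S = 1 if the K_3 on S is monochromatic.
For a fixed S, the K_3 on S has C(3, 2) = 3 edges. P[all 3 edges red] = (1/2)^3, and likewise for blue, so P[monochromatic] = 2·(1/2)^3 = 2^{1 − 3} = 1/4.
Summing: E[X] = C(18, 3) · 2^{1 − 3} = 816 · 1/4 = 204.
Numerically: E[X] ≈ 204.0000.

E[X] = C(18,3)·2^(1−C(3,2)) = 204 ≈ 204.0000.


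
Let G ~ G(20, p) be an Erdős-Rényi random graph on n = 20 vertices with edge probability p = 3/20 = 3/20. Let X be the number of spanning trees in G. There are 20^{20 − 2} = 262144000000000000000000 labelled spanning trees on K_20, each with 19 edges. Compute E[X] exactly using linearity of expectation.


K_20 has 20^{20 − 2} = 262144000000000000000000 labelled spanning trees.
For each such spanning tree H, let X_H = 1 if all 19 edges of H are present in G. Then P[X_H = 1] = p^{19} = (3/20)^{19} = 1162261467/5242880000000000000000000.
By linearity of expectation: E[X] = Σ_H E[X_H] = 262144000000000000000000 · p^{19} = 262144000000000000000000 · 1162261467/5242880000000000000000000 = 1162261467/20.
Numerically: E[X] ≈ 5.811e+07.

E[X] = 262144000000000000000000 · (3/20)^{19} = 1162261467/20 ≈ 5.811e+07.


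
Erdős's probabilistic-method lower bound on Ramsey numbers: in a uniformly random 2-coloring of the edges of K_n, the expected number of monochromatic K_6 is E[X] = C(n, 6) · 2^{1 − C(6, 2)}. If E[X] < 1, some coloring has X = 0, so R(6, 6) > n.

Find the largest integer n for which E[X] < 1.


We need C(n, 6) · 2^{1 − 15} < 1, i.e. C(n, 6) < 2^{15 − 1} = 16384.
Check values of n near the boundary:
  n = 14: C(14, 6) = 3003; 3003 < 16384? YES
  n = 15: C(15, 6) = 5005; 5005 < 16384? YES
  n = 16: C(16, 6) = 8008; 8008 < 16384? YES
  n = 17: C(17, 6) = 12376; 12376 < 16384? YES
  n = 18: C(18, 6) = 18564; 18564 < 16384? NO
  n = 19: C(19, 6) = 27132; 27132 < 16384? NO
The largest n with C(n, 6) < 16384 is n = 17 (where E[X] = 1547/2048 ≈ 0.755). Hence R(6, 6) > 17, i.e. R(6, 6) ≥ 18.

Largest n = 17; hence R(6, 6) > 17.


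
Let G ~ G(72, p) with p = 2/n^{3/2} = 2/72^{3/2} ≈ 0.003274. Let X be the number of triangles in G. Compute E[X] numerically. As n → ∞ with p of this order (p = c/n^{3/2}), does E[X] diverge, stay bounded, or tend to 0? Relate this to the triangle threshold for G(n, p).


Number of potential triangles: C(72, 3) = 59640.
Each occurs with probability p³ ≈ (0.003274)³ ≈ 3.508276e-08.
By linearity: E[X] = C(72, 3)·p³ ≈ 59640 · 3.508276e-08 ≈ 0.0021.
Since α = 3/2 > 1, p = c/n^{3/2} = o(1/n) is below the triangle threshold p ~ 1/n. Asymptotically E[X] ~ (c³/6)·n^{3(1−α)} = (2³/6)·n^{-1.5} → 0, so by Markov's inequality G has no triangles w.h.p.

E[X] ≈ 0.0021; in regime p = Θ(1/n^{3/2}) E[X] tends to 0 (below the triangle threshold p ~ 1/n).


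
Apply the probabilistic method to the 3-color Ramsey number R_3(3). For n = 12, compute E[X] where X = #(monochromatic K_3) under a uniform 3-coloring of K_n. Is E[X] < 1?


E[X] = C(12, 3) · 3^{1 − 3} = 220 · 3^{−2} = 220/9.
As a reduced fraction: E[X] = 220/9 ≈ 24.444444.
Is E[X] < 1? NO.
Since E[X] ≥ 1, the first-moment bound is inconclusive at n = 12; it does NOT by itself certify R_3(3) > 12.

E[X] = 220/9 ≈ 24.444444; E[X] ≥ 1; first-moment method inconclusive here.


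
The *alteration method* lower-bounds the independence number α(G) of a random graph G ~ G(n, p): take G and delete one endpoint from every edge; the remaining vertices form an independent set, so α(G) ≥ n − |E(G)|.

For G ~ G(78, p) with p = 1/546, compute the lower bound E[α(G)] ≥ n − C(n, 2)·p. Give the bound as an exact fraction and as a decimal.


E[|E(G)|] = C(78, 2)·p = 3003 · (1/546) = 11/2.
E[α(G)] ≥ n − E[|E(G)|] = 78 − 11/2 = 145/2.
Numerically: ≈ 72.50000.
(This is only a lower bound; the true E[α(G)] may be larger.)

E[α(G)] ≥ 145/2 ≈ 72.50000.


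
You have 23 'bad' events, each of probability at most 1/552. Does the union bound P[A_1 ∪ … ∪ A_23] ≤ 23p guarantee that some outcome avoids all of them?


Union bound: P[∪_{i=1}^{23} A_i] ≤ Σ_i P[A_i] ≤ 23·p = 23·(1/552) = 1/24.
Numerically: 1/24 ≈ 0.042.
Is 1/24 < 1? YES.
Since P[∪ A_i] ≤ 1/24 < 1, the complement has P[∩ A_i^c] ≥ 1 − 1/24 = 23/24 > 0, so some outcome avoids every A_i.

23·p = 1/24 ≈ 0.042; existence CERTIFIED by the union bound.


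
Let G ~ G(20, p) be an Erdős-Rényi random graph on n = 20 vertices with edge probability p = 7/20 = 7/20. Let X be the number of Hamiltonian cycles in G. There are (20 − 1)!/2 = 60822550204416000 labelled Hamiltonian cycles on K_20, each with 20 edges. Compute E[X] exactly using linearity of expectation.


K_20 has (20 − 1)!/2 = 60822550204416000 labelled Hamiltonian cycles.
For each such Hamiltonian cycle H, let X_H = 1 if all 20 edges of H are present in G. Then P[X_H = 1] = p^{20} = (7/20)^{20} = 79792266297612001/104857600000000000000000000.
Summing the indicators: E[X] = Σ_H E[X_H] = 60822550204416000 · p^{20} = 60822550204416000 · 79792266297612001/104857600000000000000000000 = 1184855742873690605203907421/25600000000000000000.
Numerically: E[X] ≈ 4.63e+07.

E[X] = 60822550204416000 · (7/20)^{20} = 1184855742873690605203907421/25600000000000000000 ≈ 4.63e+07.


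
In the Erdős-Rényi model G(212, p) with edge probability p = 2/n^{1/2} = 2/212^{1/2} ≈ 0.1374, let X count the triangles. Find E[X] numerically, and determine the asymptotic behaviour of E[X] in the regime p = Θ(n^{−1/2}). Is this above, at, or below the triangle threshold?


Number of potential triangles: C(212, 3) = 1565620.
Each occurs with probability p³ ≈ (0.1374)³ ≈ 2.591709e-03.
By linearity: E[X] = C(212, 3)·p³ ≈ 1565620 · 2.591709e-03 ≈ 4057.6311.
Since α = 1/2 < 1, p = c/n^{1/2} ≫ 1/n is above the triangle threshold p ~ 1/n. Asymptotically E[X] ~ (c³/6)·n^{3(1−α)} = (2³/6)·n^{1.5} → ∞; triangles are abundant w.h.p.

E[X] ≈ 4057.6311; in regime p = Θ(1/n^{1/2}) E[X] diverges (above the triangle threshold p ~ 1/n).


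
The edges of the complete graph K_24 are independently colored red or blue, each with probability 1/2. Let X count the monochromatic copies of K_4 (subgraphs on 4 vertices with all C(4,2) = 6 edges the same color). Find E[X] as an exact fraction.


Let X = Σ_S X_S over the C(24, 4) = 10626 subsets S of size 4, where X_S = 1 if the K_4 on S is monochromatic.
For a fixed S, the K_4 on S has C(4, 2) = 6 edges. P[all 6 edges red] = (1/2)^6, and likewise for blue, so P[monochromatic] = 2·(1/2)^6 = 2^{1 − 6} = 1/32.
By linearity: E[X] = C(24, 4) · 2^{1 − 6} = 10626 · 1/32 = 5313/16.
Numerically: E[X] ≈ 332.0625.

E[X] = C(24,4)·2^(1−C(4,2)) = 5313/16 ≈ 332.0625.


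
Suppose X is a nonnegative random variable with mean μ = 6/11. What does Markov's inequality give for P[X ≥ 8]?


μ = E[X] = 6/11, a = 8.
Markov: P[X ≥ 8] ≤ μ/a = (6/11)/8 = 3/44.
Numerically: ≈ 0.068182.
(Since a = 8 > μ = 0.545455, the bound 3/44 is < 1 and informative.)

P[X ≥ 8] ≤ 3/44 ≈ 0.068182.


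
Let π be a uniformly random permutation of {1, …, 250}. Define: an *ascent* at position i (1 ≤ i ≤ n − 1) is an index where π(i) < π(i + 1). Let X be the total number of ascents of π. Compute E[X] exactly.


Write X = Σ X_I over i = 1, …, 249, with X_I the indicator of one ascent.
There are 249 indicators.
For each fixed i, the pair (π(i), π(i+1)) is a uniformly random ordered pair of distinct values from {1, …, 250}; by symmetry P[π(i) < π(i+1)] = 1/2.
By linearity: E[X] = 249 · (1/2) = (250 − 1) · (1/2) = 249/2 ≈ 124.5000.

E[X] = 249/2 = 124.5000.


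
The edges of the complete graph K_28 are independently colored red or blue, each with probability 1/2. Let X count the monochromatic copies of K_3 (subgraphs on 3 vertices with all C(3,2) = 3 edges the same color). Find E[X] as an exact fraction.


Let X = Σ_S X_S over the C(28, 3) = 3276 subsets S of size 3, where X_S = 1 if the K_3 on S is monochromatic.
For a fixed S, the K_3 on S has C(3, 2) = 3 edges. P[all 3 edges red] = (1/2)^3, and likewise for blue, so P[monochromatic] = 2·(1/2)^3 = 2^{1 − 3} = 1/4.
By linearity of expectation: E[X] = C(28, 3) · 2^{1 − 3} = 3276 · 1/4 = 819.
Numerically: E[X] ≈ 819.000000.

E[X] = C(28,3)·2^(1−C(3,2)) = 819 ≈ 819.000000.


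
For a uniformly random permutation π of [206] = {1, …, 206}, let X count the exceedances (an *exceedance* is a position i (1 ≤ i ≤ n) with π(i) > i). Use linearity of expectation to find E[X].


Write X = Σ_{i=1}^{206} X_i, where X_i = 1_{π(i) > i}.
For each fixed i, π(i) is uniform over {1, …, 206} (marginal of a uniform permutation), so P[π(i) > i] = (n − i)/n. Summing: Σ_{i=1}^{206} (n − i)/n = (0 + 1 + … + 205)/206 = 206(206 − 1)/(2·206) = (206 − 1)/2.
Hence E[X] = Σ_{i=1}^{206} (206 − i)/206 = 205/2 ≈ 102.50000.

E[X] = 205/2 = 102.50000.


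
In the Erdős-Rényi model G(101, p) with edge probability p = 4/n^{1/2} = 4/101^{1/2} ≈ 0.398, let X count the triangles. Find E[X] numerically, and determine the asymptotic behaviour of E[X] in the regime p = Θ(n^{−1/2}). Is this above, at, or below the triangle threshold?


Number of potential triangles: C(101, 3) = 166650.
Each occurs with probability p³ ≈ (0.398)³ ≈ 6.305186e-02.
By linearity: E[X] = C(101, 3)·p³ ≈ 166650 · 6.305186e-02 ≈ 10507.5927.
Since α = 1/2 < 1, p = c/n^{1/2} ≫ 1/n is above the triangle threshold p ~ 1/n. Asymptotically E[X] ~ (c³/6)·n^{3(1−α)} = (4³/6)·n^{1.5} → ∞; triangles are abundant w.h.p.

E[X] ≈ 10507.5927; in regime p = Θ(1/n^{1/2}) E[X] diverges (above the triangle threshold p ~ 1/n).


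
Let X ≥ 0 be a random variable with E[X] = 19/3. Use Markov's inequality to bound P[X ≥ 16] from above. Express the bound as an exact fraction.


μ = E[X] = 19/3, a = 16.
Markov: P[X ≥ 16] ≤ μ/a = (19/3)/16 = 19/48.
Numerically: ≈ 0.3958.
(Since a = 16 > μ = 6.3333, the bound 19/48 is < 1 and informative.)

P[X ≥ 16] ≤ 19/48 ≈ 0.3958.


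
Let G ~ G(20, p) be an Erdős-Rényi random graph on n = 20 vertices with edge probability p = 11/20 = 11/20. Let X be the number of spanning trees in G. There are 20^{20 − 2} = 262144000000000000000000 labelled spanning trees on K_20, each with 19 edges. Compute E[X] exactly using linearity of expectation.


K_20 has 20^{20 − 2} = 262144000000000000000000 labelled spanning trees.
For each such spanning tree H, let X_H = 1 if all 19 edges of H are present in G. Then P[X_H = 1] = p^{19} = (11/20)^{19} = 61159090448414546291/5242880000000000000000000.
By linearity: E[X] = Σ_H E[X_H] = 262144000000000000000000 · p^{19} = 262144000000000000000000 · 61159090448414546291/5242880000000000000000000 = 61159090448414546291/20.
Numerically: E[X] ≈ 3.05795e+18.

E[X] = 262144000000000000000000 · (11/20)^{19} = 61159090448414546291/20 ≈ 3.05795e+18.


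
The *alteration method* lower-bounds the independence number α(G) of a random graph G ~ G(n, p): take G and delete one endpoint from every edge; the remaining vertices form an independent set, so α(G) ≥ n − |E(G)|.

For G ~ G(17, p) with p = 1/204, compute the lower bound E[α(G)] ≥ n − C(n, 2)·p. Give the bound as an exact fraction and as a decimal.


E[|E(G)|] = C(17, 2)·p = 136 · (1/204) = 2/3.
E[α(G)] ≥ n − E[|E(G)|] = 17 − 2/3 = 49/3.
Numerically: ≈ 16.33333.
(This is only a lower bound; the true E[α(G)] may be larger.)

E[α(G)] ≥ 49/3 ≈ 16.33333.


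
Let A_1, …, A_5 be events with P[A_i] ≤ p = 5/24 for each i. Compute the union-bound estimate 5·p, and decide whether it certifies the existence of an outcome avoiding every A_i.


Union bound: P[∪_{i=1}^{5} A_i] ≤ Σ_i P[A_i] ≤ 5·p = 5·(5/24) = 25/24.
Numerically: 25/24 ≈ 1.041667.
Is 25/24 < 1? NO.
Since the bound 25/24 is ≥ 1, the union bound is uninformative here; it does NOT by itself certify existence.

5·p = 25/24 ≈ 1.041667; existence NOT certified by the union bound.


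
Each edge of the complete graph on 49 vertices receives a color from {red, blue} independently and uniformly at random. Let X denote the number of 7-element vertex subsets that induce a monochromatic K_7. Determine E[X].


Let X = Σ_S X_S over the C(49, 7) = 85900584 subsets S of size 7, where X_S = 1 if the K_7 on S is monochromatic.
For a fixed S, the K_7 on S has C(7, 2) = 21 edges. P[all 21 edges red] = (1/2)^21, and likewise for blue, so P[monochromatic] = 2·(1/2)^21 = 2^{1 − 21} = 1/1048576.
By linearity of expectation: E[X] = C(49, 7) · 2^{1 − 21} = 85900584 · 1/1048576 = 10737573/131072.
Numerically: E[X] ≈ 81.921181.

E[X] = C(49,7)·2^(1−C(7,2)) = 10737573/131072 ≈ 81.921181.


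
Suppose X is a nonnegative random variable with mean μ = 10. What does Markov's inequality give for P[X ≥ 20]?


μ = E[X] = 10, a = 20.
Markov: P[X ≥ 20] ≤ μ/a = (10)/20 = 1/2.
Numerically: ≈ 0.500.
(Since a = 20 > μ = 10.000, the bound 1/2 is < 1 and informative.)

P[X ≥ 20] ≤ 1/2 ≈ 0.500.


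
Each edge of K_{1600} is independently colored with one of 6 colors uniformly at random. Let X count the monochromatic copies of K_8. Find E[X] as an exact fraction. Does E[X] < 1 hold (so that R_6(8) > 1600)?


E[X] = C(1600, 8) · 6^{1 − 28} = 1046712188466516943800 · 6^{−27} = 1046712188466516943800/1023490369077469249536.
As a reduced fraction: E[X] = 4845889761419059925/4738381338321616896 ≈ 1.0227.
Is E[X] < 1? NO.
Since E[X] ≥ 1, the first-moment bound is inconclusive at n = 1600; it does NOT by itself certify R_6(8) > 1600.

E[X] = 4845889761419059925/4738381338321616896 ≈ 1.0227; E[X] ≥ 1; first-moment method inconclusive here.


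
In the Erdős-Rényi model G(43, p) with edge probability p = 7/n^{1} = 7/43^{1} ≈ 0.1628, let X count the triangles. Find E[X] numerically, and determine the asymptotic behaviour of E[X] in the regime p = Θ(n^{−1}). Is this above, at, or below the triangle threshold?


Number of potential triangles: C(43, 3) = 12341.
Each occurs with probability p³ ≈ (0.1628)³ ≈ 4.314086e-03.
By linearity: E[X] = C(43, 3)·p³ ≈ 12341 · 4.314086e-03 ≈ 53.2401.
Here α = 1, so p = 7/n is exactly at the triangle threshold p ~ 1/n. Asymptotically E[X] → c³/6 = 7³/6 = 343/6 ≈ 57.1667, a bounded constant. In this regime the triangle count is asymptotically Poisson(c³/6).

E[X] ≈ 53.2401; in regime p = Θ(1/n^{1}) E[X] stays bounded (at the triangle threshold p ~ 1/n).


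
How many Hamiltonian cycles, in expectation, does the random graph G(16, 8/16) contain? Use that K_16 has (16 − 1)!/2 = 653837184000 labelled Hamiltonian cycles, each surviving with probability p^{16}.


K_16 has (16 − 1)!/2 = 653837184000 labelled Hamiltonian cycles.
For each such Hamiltonian cycle H, let X_H = 1 if all 16 edges of H are present in G. Then P[X_H = 1] = p^{16} = (1/2)^{16} = 1/65536.
By linearity: E[X] = Σ_H E[X_H] = 653837184000 · p^{16} = 653837184000 · 1/65536 = 638512875/64.
Numerically: E[X] ≈ 9.9768e+06.

E[X] = 653837184000 · (1/2)^{16} = 638512875/64 ≈ 9.9768e+06.


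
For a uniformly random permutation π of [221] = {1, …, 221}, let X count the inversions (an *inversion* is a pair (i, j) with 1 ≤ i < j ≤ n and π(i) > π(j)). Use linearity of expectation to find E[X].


Write X = Σ X_I over the C(221, 2) = 24310 pairs i < j, with X_I the indicator of one inversion.
There are 24310 indicators.
For each fixed pair i < j, the values π(i) and π(j) are two distinct elements of {1, …, 221} in uniformly random order; by symmetry P[π(i) > π(j)] = 1/2.
By linearity: E[X] = 24310 · (1/2) = C(221, 2) · (1/2) = 24310/2 = 12155 ≈ 12155.00000.

E[X] = 12155 = 12155.00000.


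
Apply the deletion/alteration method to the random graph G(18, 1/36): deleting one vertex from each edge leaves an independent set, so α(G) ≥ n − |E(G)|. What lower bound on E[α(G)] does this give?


E[|E(G)|] = C(18, 2)·p = 153 · (1/36) = 17/4.
E[α(G)] ≥ n − E[|E(G)|] = 18 − 17/4 = 55/4.
Numerically: ≈ 13.750.
(This is only a lower bound; the true E[α(G)] may be larger.)

E[α(G)] ≥ 55/4 ≈ 13.750.


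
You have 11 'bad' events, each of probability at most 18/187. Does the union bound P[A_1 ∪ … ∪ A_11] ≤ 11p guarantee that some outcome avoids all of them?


Union bound: P[∪_{i=1}^{11} A_i] ≤ Σ_i P[A_i] ≤ 11·p = 11·(18/187) = 18/17.
Numerically: 18/17 ≈ 1.0588235.
Is 18/17 < 1? NO.
Since the bound 18/17 is ≥ 1, the union bound is uninformative here; it does NOT by itself certify existence.

11·p = 18/17 ≈ 1.0588235; existence NOT certified by the union bound.


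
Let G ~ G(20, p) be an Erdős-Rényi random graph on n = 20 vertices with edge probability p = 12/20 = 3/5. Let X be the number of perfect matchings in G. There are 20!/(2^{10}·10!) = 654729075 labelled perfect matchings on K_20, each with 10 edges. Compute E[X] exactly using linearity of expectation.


K_20 has 20!/(2^{10}·10!) = 654729075 labelled perfect matchings.
For each such perfect matching H, let X_H = 1 if all 10 edges of H are present in G. Then P[X_H = 1] = p^{10} = (3/5)^{10} = 59049/9765625.
By linearity: E[X] = Σ_H E[X_H] = 654729075 · p^{10} = 654729075 · 59049/9765625 = 1546443885987/390625.
Numerically: E[X] ≈ 3.9589e+06.

E[X] = 654729075 · (3/5)^{10} = 1546443885987/390625 ≈ 3.9589e+06.


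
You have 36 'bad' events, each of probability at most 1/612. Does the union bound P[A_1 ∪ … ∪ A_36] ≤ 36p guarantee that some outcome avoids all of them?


Union bound: P[∪_{i=1}^{36} A_i] ≤ Σ_i P[A_i] ≤ 36·p = 36·(1/612) = 1/17.
Numerically: 1/17 ≈ 0.0588.
Is 1/17 < 1? YES.
Since P[∪ A_i] ≤ 1/17 < 1, the complement has P[∩ A_i^c] ≥ 1 − 1/17 = 16/17 > 0, so some outcome avoids every A_i.

36·p = 1/17 ≈ 0.0588; existence CERTIFIED by the union bound.


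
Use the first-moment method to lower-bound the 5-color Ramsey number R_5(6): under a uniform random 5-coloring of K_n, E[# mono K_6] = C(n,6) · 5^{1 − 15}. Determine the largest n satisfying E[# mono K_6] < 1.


We need C(n, 6) · 5^{1 − 15} < 1, i.e. C(n, 6) < 5^{15 − 1} = 6103515625.
Check values of n near the boundary:
  n = 127: C(127, 6) = 5169379425; 5169379425 < 6103515625? YES
  n = 128: C(128, 6) = 5423611200; 5423611200 < 6103515625? YES
  n = 129: C(129, 6) = 5688177600; 5688177600 < 6103515625? YES
  n = 130: C(130, 6) = 5963412000; 5963412000 < 6103515625? YES
  n = 131: C(131, 6) = 6249655776; 6249655776 < 6103515625? NO
  n = 132: C(132, 6) = 6547258432; 6547258432 < 6103515625? NO
  n = 133: C(133, 6) = 6856577728; 6856577728 < 6103515625? NO
The largest n with C(n, 6) < 6103515625 is n = 130 (where E[X] = 47707296/48828125 ≈ 0.97705). Hence R_5(6) > 130, i.e. R_5(6) ≥ 131.

Largest n = 130; hence R_5(6) > 130.


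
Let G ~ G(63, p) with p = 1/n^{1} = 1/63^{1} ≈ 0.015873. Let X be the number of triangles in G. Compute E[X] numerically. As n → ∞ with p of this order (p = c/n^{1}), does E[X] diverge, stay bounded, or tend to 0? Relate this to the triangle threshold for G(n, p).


Number of potential triangles: C(63, 3) = 39711.
Each occurs with probability p³ ≈ (0.015873)³ ≈ 3.99924814e-06.
By linearity: E[X] = C(63, 3)·p³ ≈ 39711 · 3.99924814e-06 ≈ 0.158814.
Here α = 1, so p = 1/n is exactly at the triangle threshold p ~ 1/n. Asymptotically E[X] → c³/6 = 1³/6 = 1/6 ≈ 0.166667, a bounded constant. In this regime the triangle count is asymptotically Poisson(c³/6).

E[X] ≈ 0.158814; in regime p = Θ(1/n^{1}) E[X] stays bounded (at the triangle threshold p ~ 1/n).


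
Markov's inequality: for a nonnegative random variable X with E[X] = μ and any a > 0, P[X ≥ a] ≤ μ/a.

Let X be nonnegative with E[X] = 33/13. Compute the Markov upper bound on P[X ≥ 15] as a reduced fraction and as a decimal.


μ = E[X] = 33/13, a = 15.
Markov: P[X ≥ 15] ≤ μ/a = (33/13)/15 = 11/65.
Numerically: ≈ 0.1692.
(Since a = 15 > μ = 2.5385, the bound 11/65 is < 1 and informative.)

P[X ≥ 15] ≤ 11/65 ≈ 0.1692.


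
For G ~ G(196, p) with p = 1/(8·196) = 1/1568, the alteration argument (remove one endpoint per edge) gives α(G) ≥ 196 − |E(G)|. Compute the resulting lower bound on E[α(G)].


E[|E(G)|] = C(196, 2)·p = 19110 · (1/1568) = 195/16.
E[α(G)] ≥ n − E[|E(G)|] = 196 − 195/16 = 2941/16.
Numerically: ≈ 183.812.
(This is only a lower bound; the true E[α(G)] may be larger.)

E[α(G)] ≥ 2941/16 ≈ 183.812.


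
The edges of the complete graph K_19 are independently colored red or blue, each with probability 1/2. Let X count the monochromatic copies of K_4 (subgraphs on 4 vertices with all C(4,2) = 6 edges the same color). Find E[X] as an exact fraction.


Let X = Σ_S X_S over the C(19, 4) = 3876 subsets S of size 4, where X_S = 1 if the K_4 on S is monochromatic.
For a fixed S, the K_4 on S has C(4, 2) = 6 edges. P[all 6 edges red] = (1/2)^6, and likewise for blue, so P[monochromatic] = 2·(1/2)^6 = 2^{1 − 6} = 1/32.
Summing: E[X] = C(19, 4) · 2^{1 − 6} = 3876 · 1/32 = 969/8.
Numerically: E[X] ≈ 121.12500.

E[X] = C(19,4)·2^(1−C(4,2)) = 969/8 ≈ 121.12500.


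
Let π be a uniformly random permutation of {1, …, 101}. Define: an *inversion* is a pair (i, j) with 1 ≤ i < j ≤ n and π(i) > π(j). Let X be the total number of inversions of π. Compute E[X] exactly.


Write X = Σ X_I over the C(101, 2) = 5050 pairs i < j, with X_I the indicator of one inversion.
There are 5050 indicators.
For each fixed pair i < j, the values π(i) and π(j) are two distinct elements of {1, …, 101} in uniformly random order; by symmetry P[π(i) > π(j)] = 1/2.
By linearity: E[X] = 5050 · (1/2) = C(101, 2) · (1/2) = 5050/2 = 2525 ≈ 2525.00000.

E[X] = 2525 = 2525.00000.


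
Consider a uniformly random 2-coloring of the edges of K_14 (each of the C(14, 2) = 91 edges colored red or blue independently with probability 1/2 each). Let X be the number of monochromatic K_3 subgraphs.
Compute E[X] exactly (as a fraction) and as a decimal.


Let X = Σ_S X_S over the C(14, 3) = 364 subsets S of size 3, where X_S = 1 if the K_3 on S is monochromatic.
For a fixed S, the K_3 on S has C(3, 2) = 3 edges. P[all 3 edges red] = (1/2)^3, and likewise for blue, so P[monochromatic] = 2·(1/2)^3 = 2^{1 − 3} = 1/4.
By linearity: E[X] = C(14, 3) · 2^{1 − 3} = 364 · 1/4 = 91.
Numerically: E[X] ≈ 91.0000.

E[X] = C(14,3)·2^(1−C(3,2)) = 91 ≈ 91.0000.


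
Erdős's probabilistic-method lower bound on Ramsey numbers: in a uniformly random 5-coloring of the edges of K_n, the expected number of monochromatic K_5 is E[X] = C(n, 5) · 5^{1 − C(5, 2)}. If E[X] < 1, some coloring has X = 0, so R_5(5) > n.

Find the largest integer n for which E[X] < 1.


We need C(n, 5) · 5^{1 − 10} < 1, i.e. C(n, 5) < 5^{10 − 1} = 1953125.
Check values of n near the boundary:
  n = 48: C(48, 5) = 1712304; 1712304 < 1953125? YES
  n = 49: C(49, 5) = 1906884; 1906884 < 1953125? YES
  n = 50: C(50, 5) = 2118760; 2118760 < 1953125? NO
  n = 51: C(51, 5) = 2349060; 2349060 < 1953125? NO
  n = 52: C(52, 5) = 2598960; 2598960 < 1953125? NO
The largest n with C(n, 5) < 1953125 is n = 49 (where E[X] = 1906884/1953125 ≈ 0.9763246). Hence R_5(5) > 49, i.e. R_5(5) ≥ 50.

Largest n = 49; hence R_5(5) > 49.


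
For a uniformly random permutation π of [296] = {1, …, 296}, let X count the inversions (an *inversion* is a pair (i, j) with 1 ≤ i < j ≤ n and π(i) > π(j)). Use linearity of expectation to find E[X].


Write X = Σ X_I over the C(296, 2) = 43660 pairs i < j, with X_I the indicator of one inversion.
There are 43660 indicators.
For each fixed pair i < j, the values π(i) and π(j) are two distinct elements of {1, …, 296} in uniformly random order; by symmetry P[π(i) > π(j)] = 1/2.
By linearity: E[X] = 43660 · (1/2) = C(296, 2) · (1/2) = 43660/2 = 21830 ≈ 21830.00000.

E[X] = 21830 = 21830.00000.


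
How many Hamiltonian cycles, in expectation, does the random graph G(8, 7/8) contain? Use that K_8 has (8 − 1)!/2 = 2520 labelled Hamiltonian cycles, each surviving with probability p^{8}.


K_8 has (8 − 1)!/2 = 2520 labelled Hamiltonian cycles.
For each such Hamiltonian cycle H, let X_H = 1 if all 8 edges of H are present in G. Then P[X_H = 1] = p^{8} = (7/8)^{8} = 5764801/16777216.
By linearity of expectation: E[X] = Σ_H E[X_H] = 2520 · p^{8} = 2520 · 5764801/16777216 = 1815912315/2097152.
Numerically: E[X] ≈ 866.

E[X] = 2520 · (7/8)^{8} = 1815912315/2097152 ≈ 866.


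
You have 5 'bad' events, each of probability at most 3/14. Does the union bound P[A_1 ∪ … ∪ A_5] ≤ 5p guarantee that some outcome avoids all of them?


Union bound: P[∪_{i=1}^{5} A_i] ≤ Σ_i P[A_i] ≤ 5·p = 5·(3/14) = 15/14.
Numerically: 15/14 ≈ 1.0714.
Is 15/14 < 1? NO.
Since the bound 15/14 is ≥ 1, the union bound is uninformative here; it does NOT by itself certify existence.

5·p = 15/14 ≈ 1.0714; existence NOT certified by the union bound.


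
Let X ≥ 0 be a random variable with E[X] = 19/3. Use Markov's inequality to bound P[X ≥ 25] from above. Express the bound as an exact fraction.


μ = E[X] = 19/3, a = 25.
Markov: P[X ≥ 25] ≤ μ/a = (19/3)/25 = 19/75.
Numerically: ≈ 0.2533.
(Since a = 25 > μ = 6.3333, the bound 19/75 is < 1 and informative.)

P[X ≥ 25] ≤ 19/75 ≈ 0.2533.


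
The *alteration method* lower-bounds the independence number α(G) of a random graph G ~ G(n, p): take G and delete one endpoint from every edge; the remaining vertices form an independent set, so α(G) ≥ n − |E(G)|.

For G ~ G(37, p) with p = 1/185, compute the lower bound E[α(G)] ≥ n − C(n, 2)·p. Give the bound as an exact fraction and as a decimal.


E[|E(G)|] = C(37, 2)·p = 666 · (1/185) = 18/5.
E[α(G)] ≥ n − E[|E(G)|] = 37 − 18/5 = 167/5.
Numerically: ≈ 33.4000.
(This is only a lower bound; the true E[α(G)] may be larger.)

E[α(G)] ≥ 167/5 ≈ 33.4000.


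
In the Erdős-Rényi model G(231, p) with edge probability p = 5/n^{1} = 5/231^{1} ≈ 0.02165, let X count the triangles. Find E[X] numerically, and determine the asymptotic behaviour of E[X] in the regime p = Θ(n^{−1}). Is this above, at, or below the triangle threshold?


Number of potential triangles: C(231, 3) = 2027795.
Each occurs with probability p³ ≈ (0.02165)³ ≈ 1.014084e-05.
By linearity: E[X] = C(231, 3)·p³ ≈ 2027795 · 1.014084e-05 ≈ 20.5636.
Here α = 1, so p = 5/n is exactly at the triangle threshold p ~ 1/n. Asymptotically E[X] → c³/6 = 5³/6 = 125/6 ≈ 20.8333, a bounded constant. In this regime the triangle count is asymptotically Poisson(c³/6).

E[X] ≈ 20.5636; in regime p = Θ(1/n^{1}) E[X] stays bounded (at the triangle threshold p ~ 1/n).


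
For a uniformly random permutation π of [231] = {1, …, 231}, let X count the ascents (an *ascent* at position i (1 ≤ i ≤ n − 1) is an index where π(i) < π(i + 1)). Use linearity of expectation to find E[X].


Write X = Σ X_I over i = 1, …, 230, with X_I the indicator of one ascent.
There are 230 indicators.
For each fixed i, the pair (π(i), π(i+1)) is a uniformly random ordered pair of distinct values from {1, …, 231}; by symmetry P[π(i) < π(i+1)] = 1/2.
By linearity: E[X] = 230 · (1/2) = (231 − 1) · (1/2) = 115 ≈ 115.00000.

E[X] = 115 = 115.00000.


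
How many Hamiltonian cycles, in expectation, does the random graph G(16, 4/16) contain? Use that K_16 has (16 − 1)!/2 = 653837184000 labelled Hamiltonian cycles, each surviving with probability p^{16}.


K_16 has (16 − 1)!/2 = 653837184000 labelled Hamiltonian cycles.
For each such Hamiltonian cycle H, let X_H = 1 if all 16 edges of H are present in G. Then P[X_H = 1] = p^{16} = (1/4)^{16} = 1/4294967296.
By linearity of expectation: E[X] = Σ_H E[X_H] = 653837184000 · p^{16} = 653837184000 · 1/4294967296 = 638512875/4194304.
Numerically: E[X] ≈ 152.

E[X] = 653837184000 · (1/4)^{16} = 638512875/4194304 ≈ 152.


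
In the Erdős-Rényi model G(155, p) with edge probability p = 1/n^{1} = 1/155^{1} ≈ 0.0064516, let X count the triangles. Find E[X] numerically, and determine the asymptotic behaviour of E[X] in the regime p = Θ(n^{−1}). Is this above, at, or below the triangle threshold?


Number of potential triangles: C(155, 3) = 608685.
Each occurs with probability p³ ≈ (0.0064516)³ ≈ 2.6853748e-07.
By linearity: E[X] = C(155, 3)·p³ ≈ 608685 · 2.6853748e-07 ≈ 0.16345.
Here α = 1, so p = 1/n is exactly at the triangle threshold p ~ 1/n. Asymptotically E[X] → c³/6 = 1³/6 = 1/6 ≈ 0.16667, a bounded constant. In this regime the triangle count is asymptotically Poisson(c³/6).

E[X] ≈ 0.16345; in regime p = Θ(1/n^{1}) E[X] stays bounded (at the triangle threshold p ~ 1/n).


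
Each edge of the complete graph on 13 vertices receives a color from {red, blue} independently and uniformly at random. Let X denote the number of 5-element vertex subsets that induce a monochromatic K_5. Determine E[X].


Let X = Σ_S X_S over the C(13, 5) = 1287 subsets S of size 5, where X_S = 1 if the K_5 on S is monochromatic.
For a fixed S, the K_5 on S has C(5, 2) = 10 edges. P[all 10 edges red] = (1/2)^10, and likewise for blue, so P[monochromatic] = 2·(1/2)^10 = 2^{1 − 10} = 1/512.
By linearity of expectation: E[X] = C(13, 5) · 2^{1 − 10} = 1287 · 1/512 = 1287/512.
Numerically: E[X] ≈ 2.5137.

E[X] = C(13,5)·2^(1−C(5,2)) = 1287/512 ≈ 2.5137.


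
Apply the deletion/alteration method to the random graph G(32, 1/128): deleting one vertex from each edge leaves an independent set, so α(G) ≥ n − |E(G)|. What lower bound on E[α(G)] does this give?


E[|E(G)|] = C(32, 2)·p = 496 · (1/128) = 31/8.
E[α(G)] ≥ n − E[|E(G)|] = 32 − 31/8 = 225/8.
Numerically: ≈ 28.125000.
(This is only a lower bound; the true E[α(G)] may be larger.)

E[α(G)] ≥ 225/8 ≈ 28.125000.


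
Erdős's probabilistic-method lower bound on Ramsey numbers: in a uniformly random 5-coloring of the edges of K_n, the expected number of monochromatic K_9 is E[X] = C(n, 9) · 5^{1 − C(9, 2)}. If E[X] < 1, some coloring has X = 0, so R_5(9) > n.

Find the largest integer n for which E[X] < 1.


We need C(n, 9) · 5^{1 − 36} < 1, i.e. C(n, 9) < 5^{36 − 1} = 2910383045673370361328125.
Check values of n near the boundary:
  n = 2166: C(2166, 9) = 2844037944203015677277940; 2844037944203015677277940 < 2910383045673370361328125? YES
  n = 2167: C(2167, 9) = 2855899084841489792706810; 2855899084841489792706810 < 2910383045673370361328125? YES
  n = 2168: C(2168, 9) = 2867804175977929537095120; 2867804175977929537095120 < 2910383045673370361328125? YES
  n = 2169: C(2169, 9) = 2879753360044504243499683; 2879753360044504243499683 < 2910383045673370361328125? YES
  n = 2170: C(2170, 9) = 2891746779868845075610510; 2891746779868845075610510 < 2910383045673370361328125? YES
  n = 2171: C(2171, 9) = 2903784578674959601827205; 2903784578674959601827205 < 2910383045673370361328125? YES
  n = 2172: C(2172, 9) = 2915866900084148060642020; 2915866900084148060642020 < 2910383045673370361328125? NO
The largest n with C(n, 9) < 2910383045673370361328125 is n = 2171 (where E[X] = 580756915734991920365441/582076609134674072265625 ≈ 0.998). Hence R_5(9) > 2171, i.e. R_5(9) ≥ 2172.

Largest n = 2171; hence R_5(9) > 2171.


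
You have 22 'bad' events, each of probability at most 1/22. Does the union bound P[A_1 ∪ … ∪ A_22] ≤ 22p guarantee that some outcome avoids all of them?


Union bound: P[∪_{i=1}^{22} A_i] ≤ Σ_i P[A_i] ≤ 22·p = 22·(1/22) = 1.
Numerically: 1 ≈ 1.00000.
Is 1 < 1? NO.
Since the bound 1 is ≥ 1, the union bound is uninformative here; it does NOT by itself certify existence.

22·p = 1 ≈ 1.00000; existence NOT certified by the union bound.


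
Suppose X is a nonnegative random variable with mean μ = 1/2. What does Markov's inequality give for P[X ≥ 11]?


μ = E[X] = 1/2, a = 11.
Markov: P[X ≥ 11] ≤ μ/a = (1/2)/11 = 1/22.
Numerically: ≈ 0.045.
(Since a = 11 > μ = 0.500, the bound 1/22 is < 1 and informative.)

P[X ≥ 11] ≤ 1/22 ≈ 0.045.


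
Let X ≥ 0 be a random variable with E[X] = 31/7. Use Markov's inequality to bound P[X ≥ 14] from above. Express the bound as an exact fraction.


μ = E[X] = 31/7, a = 14.
Markov: P[X ≥ 14] ≤ μ/a = (31/7)/14 = 31/98.
Numerically: ≈ 0.31633.
(Since a = 14 > μ = 4.42857, the bound 31/98 is < 1 and informative.)

P[X ≥ 14] ≤ 31/98 ≈ 0.31633.


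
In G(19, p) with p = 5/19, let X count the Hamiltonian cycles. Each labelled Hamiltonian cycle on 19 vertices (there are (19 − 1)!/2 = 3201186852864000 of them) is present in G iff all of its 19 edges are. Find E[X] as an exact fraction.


K_19 has (19 − 1)!/2 = 3201186852864000 labelled Hamiltonian cycles.
For each such Hamiltonian cycle H, let X_H = 1 if all 19 edges of H are present in G. Then P[X_H = 1] = p^{19} = (5/19)^{19} = 19073486328125/1978419655660313589123979.
Summing the indicators: E[X] = Σ_H E[X_H] = 3201186852864000 · p^{19} = 3201186852864000 · 19073486328125/1978419655660313589123979 = 61057793671875000000000000000/1978419655660313589123979.
Numerically: E[X] ≈ 3.086e+04.

E[X] = 3201186852864000 · (5/19)^{19} = 61057793671875000000000000000/1978419655660313589123979 ≈ 3.086e+04.


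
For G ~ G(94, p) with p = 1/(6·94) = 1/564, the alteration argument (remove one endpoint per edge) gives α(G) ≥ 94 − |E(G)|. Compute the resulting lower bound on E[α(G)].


E[|E(G)|] = C(94, 2)·p = 4371 · (1/564) = 31/4.
E[α(G)] ≥ n − E[|E(G)|] = 94 − 31/4 = 345/4.
Numerically: ≈ 86.250000.
(This is only a lower bound; the true E[α(G)] may be larger.)

E[α(G)] ≥ 345/4 ≈ 86.250000.


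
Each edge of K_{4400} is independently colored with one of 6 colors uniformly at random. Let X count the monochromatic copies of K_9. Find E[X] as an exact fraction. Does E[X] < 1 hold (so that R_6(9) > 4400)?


E[X] = C(4400, 9) · 6^{1 − 36} = 1689489304164437494711163600 · 6^{−35} = 1689489304164437494711163600/1719070799748422591028658176.
As a reduced fraction: E[X] = 105593081510277343419447725/107441924984276411939291136 ≈ 0.9828.
Is E[X] < 1? YES.
Since E[X] < 1, there exists a 6-coloring of K_{4400} with no monochromatic K_9; hence R_6(9) > 4400.

E[X] = 105593081510277343419447725/107441924984276411939291136 ≈ 0.9828; E[X] < 1, so R_6(9) > 4400.


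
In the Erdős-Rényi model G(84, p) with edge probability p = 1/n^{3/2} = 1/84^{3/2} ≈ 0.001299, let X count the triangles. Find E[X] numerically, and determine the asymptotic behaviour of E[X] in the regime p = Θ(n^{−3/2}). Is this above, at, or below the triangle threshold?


Number of potential triangles: C(84, 3) = 95284.
Each occurs with probability p³ ≈ (0.001299)³ ≈ 2.191509e-09.
By linearity: E[X] = C(84, 3)·p³ ≈ 95284 · 2.191509e-09 ≈ 0.0002.
Since α = 3/2 > 1, p = c/n^{3/2} = o(1/n) is below the triangle threshold p ~ 1/n. Asymptotically E[X] ~ (c³/6)·n^{3(1−α)} = (1³/6)·n^{-1.5} → 0, so by Markov's inequality G has no triangles w.h.p.

E[X] ≈ 0.0002; in regime p = Θ(1/n^{3/2}) E[X] tends to 0 (below the triangle threshold p ~ 1/n).


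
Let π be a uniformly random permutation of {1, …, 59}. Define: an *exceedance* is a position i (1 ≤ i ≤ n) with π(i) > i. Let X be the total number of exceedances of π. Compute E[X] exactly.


Write X = Σ_{i=1}^{59} X_i, where X_i = 1_{π(i) > i}.
For each fixed i, π(i) is uniform over {1, …, 59} (marginal of a uniform permutation), so P[π(i) > i] = (n − i)/n. Summing: Σ_{i=1}^{59} (n − i)/n = (0 + 1 + … + 58)/59 = 59(59 − 1)/(2·59) = (59 − 1)/2.
Hence E[X] = Σ_{i=1}^{59} (59 − i)/59 = 29 ≈ 29.00000.

E[X] = 29 = 29.00000.


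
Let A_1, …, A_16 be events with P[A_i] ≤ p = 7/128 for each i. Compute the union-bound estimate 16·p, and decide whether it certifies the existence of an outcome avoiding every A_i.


Union bound: P[∪_{i=1}^{16} A_i] ≤ Σ_i P[A_i] ≤ 16·p = 16·(7/128) = 7/8.
Numerically: 7/8 ≈ 0.87500.
Is 7/8 < 1? YES.
Since P[∪ A_i] ≤ 7/8 < 1, the complement has P[∩ A_i^c] ≥ 1 − 7/8 = 1/8 > 0, so some outcome avoids every A_i.

16·p = 7/8 ≈ 0.87500; existence CERTIFIED by the union bound.


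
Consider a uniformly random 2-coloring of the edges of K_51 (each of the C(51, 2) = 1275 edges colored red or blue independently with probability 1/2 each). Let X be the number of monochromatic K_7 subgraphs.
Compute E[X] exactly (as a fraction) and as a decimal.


Let X = Σ_S X_S over the C(51, 7) = 115775100 subsets S of size 7, where X_S = 1 if the K_7 on S is monochromatic.
For a fixed S, the K_7 on S has C(7, 2) = 21 edges. P[all 21 edges red] = (1/2)^21, and likewise for blue, so P[monochromatic] = 2·(1/2)^21 = 2^{1 − 21} = 1/1048576.
Summing: E[X] = C(51, 7) · 2^{1 − 21} = 115775100 · 1/1048576 = 28943775/262144.
Numerically: E[X] ≈ 110.412.

E[X] = C(51,7)·2^(1−C(7,2)) = 28943775/262144 ≈ 110.412.


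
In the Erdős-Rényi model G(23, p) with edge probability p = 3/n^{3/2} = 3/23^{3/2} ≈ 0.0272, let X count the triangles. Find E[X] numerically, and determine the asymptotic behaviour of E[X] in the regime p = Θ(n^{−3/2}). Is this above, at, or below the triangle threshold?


Number of potential triangles: C(23, 3) = 1771.
Each occurs with probability p³ ≈ (0.0272)³ ≈ 2.011817e-05.
By linearity: E[X] = C(23, 3)·p³ ≈ 1771 · 2.011817e-05 ≈ 0.0356.
Since α = 3/2 > 1, p = c/n^{3/2} = o(1/n) is below the triangle threshold p ~ 1/n. Asymptotically E[X] ~ (c³/6)·n^{3(1−α)} = (3³/6)·n^{-1.5} → 0, so by Markov's inequality G has no triangles w.h.p.

E[X] ≈ 0.0356; in regime p = Θ(1/n^{3/2}) E[X] tends to 0 (below the triangle threshold p ~ 1/n).


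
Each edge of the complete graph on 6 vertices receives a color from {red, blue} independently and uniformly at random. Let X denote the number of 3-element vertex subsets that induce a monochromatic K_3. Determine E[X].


Let X = Σ_S X_S over the C(6, 3) = 20 subsets S of size 3, where X_S = 1 if the K_3 on S is monochromatic.
For a fixed S, the K_3 on S has C(3, 2) = 3 edges. P[all 3 edges red] = (1/2)^3, and likewise for blue, so P[monochromatic] = 2·(1/2)^3 = 2^{1 − 3} = 1/4.
Summing: E[X] = C(6, 3) · 2^{1 − 3} = 20 · 1/4 = 5.
Numerically: E[X] ≈ 5.000.

E[X] = C(6,3)·2^(1−C(3,2)) = 5 ≈ 5.000.


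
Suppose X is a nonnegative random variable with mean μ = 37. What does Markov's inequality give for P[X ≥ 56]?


μ = E[X] = 37, a = 56.
Markov: P[X ≥ 56] ≤ μ/a = (37)/56 = 37/56.
Numerically: ≈ 0.6607.
(Since a = 56 > μ = 37.0000, the bound 37/56 is < 1 and informative.)

P[X ≥ 56] ≤ 37/56 ≈ 0.6607.
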